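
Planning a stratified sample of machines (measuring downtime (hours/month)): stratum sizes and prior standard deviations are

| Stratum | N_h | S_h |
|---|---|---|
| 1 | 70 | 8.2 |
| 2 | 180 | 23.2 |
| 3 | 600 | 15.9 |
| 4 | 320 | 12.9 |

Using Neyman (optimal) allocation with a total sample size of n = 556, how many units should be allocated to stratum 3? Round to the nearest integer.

Neyman allocation: n_h = n · N_h S_h / Σ N_i S_i, with n = 556.
  stratum 1: N_h·S_h = 70·8.2 = 574.00
  stratum 2: N_h·S_h = 180·23.2 = 4176.00
  stratum 3: N_h·S_h = 600·15.9 = 9540.00
  stratum 4: N_h·S_h = 320·12.9 = 4128.00
Σ N_h S_h = 18418.00
n for stratum 3 = 556·9540.00/18418.00 = 287.992 → 288

288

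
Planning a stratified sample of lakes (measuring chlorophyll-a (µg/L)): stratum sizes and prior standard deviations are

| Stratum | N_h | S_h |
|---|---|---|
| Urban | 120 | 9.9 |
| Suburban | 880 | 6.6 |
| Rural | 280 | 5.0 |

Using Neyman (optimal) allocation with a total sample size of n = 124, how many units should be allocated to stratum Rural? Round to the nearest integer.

21

Neyman allocation: n_h = n · N_h S_h / Σ N_i S_i, with n = 124.
  stratum Urban: N_h·S_h = 120·9.9 = 1188.00
  stratum Suburban: N_h·S_h = 880·6.6 = 5808.00
  stratum Rural: N_h·S_h = 280·5.0 = 1400.00
Σ N_h S_h = 8396.00
n for stratum Rural = 124·1400.00/8396.00 = 20.677 → 21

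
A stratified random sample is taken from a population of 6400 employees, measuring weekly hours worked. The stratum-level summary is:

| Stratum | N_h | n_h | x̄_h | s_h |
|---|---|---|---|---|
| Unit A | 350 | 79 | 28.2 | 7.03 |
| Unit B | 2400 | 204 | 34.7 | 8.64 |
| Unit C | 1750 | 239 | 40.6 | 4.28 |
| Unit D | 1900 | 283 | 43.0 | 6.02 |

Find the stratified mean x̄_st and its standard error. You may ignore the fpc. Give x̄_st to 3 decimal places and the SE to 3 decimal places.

x̄_st ≈ 38.422, SE ≈ 0.265

x̄_st = Σ W_h x̄_h = (350·28.2 + 2400·34.7 + 1750·40.6 + 1900·43.0)/6400 = 38.42188
V̂(x̄_st) = Σ W_h² s_h²/n_h, with W_h = N_h/N and N = 6400:
  stratum Unit A: (350/6400)²·7.03²/79 = 0.00187094
  stratum Unit B: (2400/6400)²·8.64²/204 = 0.0514588
  stratum Unit C: (1750/6400)²·4.28²/239 = 0.00573068
  stratum Unit D: (1900/6400)²·6.02²/283 = 0.0112864
V̂(x̄_st) = 0.0703468
SE(x̄_st) = √0.0703468 = 0.26523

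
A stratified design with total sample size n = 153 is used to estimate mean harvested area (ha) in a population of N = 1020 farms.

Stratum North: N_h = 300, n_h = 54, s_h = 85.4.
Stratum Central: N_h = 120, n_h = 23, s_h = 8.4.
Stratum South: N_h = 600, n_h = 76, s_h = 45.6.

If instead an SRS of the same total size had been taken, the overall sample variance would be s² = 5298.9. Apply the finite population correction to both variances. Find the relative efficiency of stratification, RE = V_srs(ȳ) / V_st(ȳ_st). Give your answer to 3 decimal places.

V̂(ȳ_st) = Σ W_h² (1 − n_h/N_h) s_h²/n_h, with W_h = N_h/N and N = 1020:
  stratum North: (300/1020)²·(1 − 54/300)·85.4²/54 = 9.58028
  stratum Central: (120/1020)²·(1 − 23/120)·8.4²/23 = 0.0343229
  stratum South: (600/1020)²·(1 − 76/600)·45.6²/76 = 8.26796
V_st = 17.8826
V_srs = (1 − 153/1020)·5298.9/153 = 29.4383
Relative efficiency = V_srs / V_st = 29.4383/17.8826 = 1.6462

RE ≈ 1.646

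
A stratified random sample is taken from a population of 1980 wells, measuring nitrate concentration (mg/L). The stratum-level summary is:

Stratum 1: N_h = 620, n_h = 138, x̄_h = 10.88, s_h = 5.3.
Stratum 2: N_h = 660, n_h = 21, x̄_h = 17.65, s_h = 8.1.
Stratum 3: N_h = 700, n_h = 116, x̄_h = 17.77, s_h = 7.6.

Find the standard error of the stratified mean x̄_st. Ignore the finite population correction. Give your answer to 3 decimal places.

SE(x̄_st) ≈ 0.655

V̂(x̄_st) = Σ W_h² s_h²/n_h, with W_h = N_h/N and N = 1980:
  stratum 1: (620/1980)²·5.3²/138 = 0.0199584
  stratum 2: (660/1980)²·8.1²/21 = 0.347143
  stratum 3: (700/1980)²·7.6²/116 = 0.062235
V̂(x̄_st) = 0.429336
SE(x̄_st) = √0.429336 = 0.655238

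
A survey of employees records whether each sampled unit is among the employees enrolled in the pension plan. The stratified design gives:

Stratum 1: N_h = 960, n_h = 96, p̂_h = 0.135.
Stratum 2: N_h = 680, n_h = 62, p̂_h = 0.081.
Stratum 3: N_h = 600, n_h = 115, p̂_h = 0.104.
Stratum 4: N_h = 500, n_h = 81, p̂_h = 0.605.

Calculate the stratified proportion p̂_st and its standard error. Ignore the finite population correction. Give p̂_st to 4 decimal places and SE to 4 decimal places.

p̂_st ≈ 0.2006, SE ≈ 0.0191

N = 2740; stratum weights W_h = N_h/N.
p̂_st = Σ W_h p̂_h = (960·0.135 + 680·0.081 + 600·0.104 + 500·0.605)/2740 = 0.20058
V̂(p̂_st) = Σ W_h² p̂_h(1−p̂_h)/(n_h−1):
  stratum 1: (960/2740)²·0.135·0.865/95 = 0.000150892
  stratum 2: (680/2740)²·0.081·0.919/61 = 7.51601e-05
  stratum 3: (600/2740)²·0.104·0.896/114 = 3.91957e-05
  stratum 4: (500/2740)²·0.605·0.395/80 = 9.94721e-05
V̂(p̂_st) = 0.00036472; SE = √V̂ = 0.0190977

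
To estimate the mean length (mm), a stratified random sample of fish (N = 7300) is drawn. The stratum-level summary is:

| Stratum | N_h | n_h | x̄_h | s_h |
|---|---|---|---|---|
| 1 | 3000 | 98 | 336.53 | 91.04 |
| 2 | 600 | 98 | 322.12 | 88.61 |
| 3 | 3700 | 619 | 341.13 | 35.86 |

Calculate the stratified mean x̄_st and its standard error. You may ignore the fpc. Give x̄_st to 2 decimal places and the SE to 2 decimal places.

x̄_st = Σ W_h x̄_h = (3000·336.53 + 600·322.12 + 3700·341.13)/7300 = 337.67712
V̂(x̄_st) = Σ W_h² s_h²/n_h, with W_h = N_h/N and N = 7300:
  stratum 1: (3000/7300)²·91.04²/98 = 14.2835
  stratum 2: (600/7300)²·88.61²/98 = 0.541248
  stratum 3: (3700/7300)²·35.86²/619 = 0.533688
V̂(x̄_st) = 15.3585
SE(x̄_st) = √15.3585 = 3.91899

x̄_st ≈ 337.68, SE ≈ 3.92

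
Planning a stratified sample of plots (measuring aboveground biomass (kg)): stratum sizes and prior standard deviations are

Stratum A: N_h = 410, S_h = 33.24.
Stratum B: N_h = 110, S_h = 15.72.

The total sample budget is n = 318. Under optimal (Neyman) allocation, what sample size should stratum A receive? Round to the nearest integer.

282

Neyman allocation: n_h = n · N_h S_h / Σ N_i S_i, with n = 318.
  stratum A: N_h·S_h = 410·33.24 = 13628.40
  stratum B: N_h·S_h = 110·15.72 = 1729.20
Σ N_h S_h = 15357.60
n for stratum A = 318·13628.40/15357.60 = 282.195 → 282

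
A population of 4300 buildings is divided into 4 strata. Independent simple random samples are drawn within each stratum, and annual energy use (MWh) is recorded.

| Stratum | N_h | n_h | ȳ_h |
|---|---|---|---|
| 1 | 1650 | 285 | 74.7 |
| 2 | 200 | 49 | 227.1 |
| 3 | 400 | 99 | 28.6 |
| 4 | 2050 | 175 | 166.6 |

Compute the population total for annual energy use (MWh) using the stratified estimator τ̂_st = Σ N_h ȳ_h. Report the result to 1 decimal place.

τ̂_st = Σ N_h ȳ_h = 1650·74.7 + 200·227.1 + 400·28.6 + 2050·166.6 = 521645.0

τ̂_st ≈ 521645.0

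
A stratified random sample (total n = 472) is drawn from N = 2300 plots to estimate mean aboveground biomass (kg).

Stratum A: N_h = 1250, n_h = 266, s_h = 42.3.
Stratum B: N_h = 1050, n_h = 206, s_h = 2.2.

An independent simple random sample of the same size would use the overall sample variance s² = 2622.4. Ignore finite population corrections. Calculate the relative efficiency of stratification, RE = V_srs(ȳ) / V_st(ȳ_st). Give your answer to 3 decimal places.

V̂(ȳ_st) = Σ W_h² s_h²/n_h, with W_h = N_h/N and N = 2300:
  stratum A: (1250/2300)²·42.3²/266 = 1.98684
  stratum B: (1050/2300)²·2.2²/206 = 0.00489667
V_st = 1.99174
V_srs = s²/n = 2622.4/472 = 5.55593
Relative efficiency = V_srs / V_st = 5.55593/1.99174 = 2.7895

RE ≈ 2.789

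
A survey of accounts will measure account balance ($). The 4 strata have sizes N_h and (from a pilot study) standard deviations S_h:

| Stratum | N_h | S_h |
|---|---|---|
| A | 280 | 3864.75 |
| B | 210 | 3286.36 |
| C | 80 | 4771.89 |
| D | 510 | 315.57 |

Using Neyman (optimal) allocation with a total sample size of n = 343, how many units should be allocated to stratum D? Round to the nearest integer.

24

Neyman allocation: n_h = n · N_h S_h / Σ N_i S_i, with n = 343.
  stratum A: N_h·S_h = 280·3864.75 = 1082130.00
  stratum B: N_h·S_h = 210·3286.36 = 690135.60
  stratum C: N_h·S_h = 80·4771.89 = 381751.20
  stratum D: N_h·S_h = 510·315.57 = 160940.70
Σ N_h S_h = 2314957.50
n for stratum D = 343·160940.70/2314957.50 = 23.846 → 24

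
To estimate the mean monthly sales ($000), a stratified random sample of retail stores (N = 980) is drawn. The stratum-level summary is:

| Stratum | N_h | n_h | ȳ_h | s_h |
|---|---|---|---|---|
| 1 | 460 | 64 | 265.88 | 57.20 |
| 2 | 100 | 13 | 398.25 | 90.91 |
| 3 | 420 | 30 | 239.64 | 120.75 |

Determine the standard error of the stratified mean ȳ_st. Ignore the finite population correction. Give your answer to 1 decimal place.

SE(ȳ_st) ≈ 10.4

V̂(ȳ_st) = Σ W_h² s_h²/n_h, with W_h = N_h/N and N = 980:
  stratum 1: (460/980)²·57.20²/64 = 11.2636
  stratum 2: (100/980)²·90.91²/13 = 6.61954
  stratum 3: (420/980)²·120.75²/30 = 89.2687
V̂(ȳ_st) = 107.152
SE(ȳ_st) = √107.152 = 10.3514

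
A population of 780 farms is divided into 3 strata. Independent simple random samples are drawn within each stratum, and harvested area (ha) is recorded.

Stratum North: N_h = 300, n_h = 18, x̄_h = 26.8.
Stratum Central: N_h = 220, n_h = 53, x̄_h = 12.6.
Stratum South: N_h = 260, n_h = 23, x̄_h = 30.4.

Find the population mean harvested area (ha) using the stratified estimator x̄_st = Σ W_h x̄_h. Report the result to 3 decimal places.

N = Σ N_h = 780. Stratum weights W_h = N_h/N.
x̄_st = (300·26.8 + 220·12.6 + 260·30.4) / 780 = 23.99487

x̄_st ≈ 23.995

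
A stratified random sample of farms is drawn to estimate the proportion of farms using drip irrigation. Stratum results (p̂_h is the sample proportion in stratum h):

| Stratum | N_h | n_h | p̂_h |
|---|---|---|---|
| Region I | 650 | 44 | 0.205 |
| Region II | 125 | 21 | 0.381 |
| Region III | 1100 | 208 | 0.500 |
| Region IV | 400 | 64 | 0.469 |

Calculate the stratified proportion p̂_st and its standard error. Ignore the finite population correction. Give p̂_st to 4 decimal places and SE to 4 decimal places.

p̂_st ≈ 0.4037, SE ≈ 0.0274

N = 2275; stratum weights W_h = N_h/N.
p̂_st = Σ W_h p̂_h = (650·0.205 + 125·0.381 + 1100·0.500 + 400·0.469)/2275 = 0.40373
V̂(p̂_st) = Σ W_h² p̂_h(1−p̂_h)/(n_h−1):
  stratum Region I: (650/2275)²·0.205·0.795/43 = 0.000309397
  stratum Region II: (125/2275)²·0.381·0.619/20 = 3.55994e-05
  stratum Region III: (1100/2275)²·0.500·0.500/207 = 0.000282353
  stratum Region IV: (400/2275)²·0.469·0.531/63 = 0.000122204
V̂(p̂_st) = 0.000749553; SE = √V̂ = 0.027378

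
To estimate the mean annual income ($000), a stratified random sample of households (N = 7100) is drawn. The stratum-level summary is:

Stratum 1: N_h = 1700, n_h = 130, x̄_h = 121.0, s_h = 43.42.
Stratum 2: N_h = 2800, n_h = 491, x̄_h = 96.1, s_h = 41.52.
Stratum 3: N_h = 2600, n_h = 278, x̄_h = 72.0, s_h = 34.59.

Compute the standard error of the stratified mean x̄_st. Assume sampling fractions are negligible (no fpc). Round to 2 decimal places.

V̂(x̄_st) = Σ W_h² s_h²/n_h, with W_h = N_h/N and N = 7100:
  stratum 1: (1700/7100)²·43.42²/130 = 0.831414
  stratum 2: (2800/7100)²·41.52²/491 = 0.54605
  stratum 3: (2600/7100)²·34.59²/278 = 0.577147
V̂(x̄_st) = 1.95461
SE(x̄_st) = √1.95461 = 1.39807

SE(x̄_st) ≈ 1.40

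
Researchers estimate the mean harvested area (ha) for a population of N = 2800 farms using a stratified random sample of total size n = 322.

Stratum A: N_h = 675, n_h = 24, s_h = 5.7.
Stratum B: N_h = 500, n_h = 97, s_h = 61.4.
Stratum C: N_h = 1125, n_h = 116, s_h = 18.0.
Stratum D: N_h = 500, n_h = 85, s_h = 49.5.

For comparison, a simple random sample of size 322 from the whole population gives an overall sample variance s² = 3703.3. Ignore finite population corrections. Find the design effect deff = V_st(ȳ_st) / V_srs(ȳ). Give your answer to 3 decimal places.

deff ≈ 0.234

V̂(ȳ_st) = Σ W_h² s_h²/n_h, with W_h = N_h/N and N = 2800:
  stratum A: (675/2800)²·5.7²/24 = 0.0786738
  stratum B: (500/2800)²·61.4²/97 = 1.23934
  stratum C: (1125/2800)²·18.0²/116 = 0.450896
  stratum D: (500/2800)²·49.5²/85 = 0.919211
V_st = 2.68812
V_srs = s²/n = 3703.3/322 = 11.5009
deff = V_st / V_srs = 2.68812/11.5009 = 0.2337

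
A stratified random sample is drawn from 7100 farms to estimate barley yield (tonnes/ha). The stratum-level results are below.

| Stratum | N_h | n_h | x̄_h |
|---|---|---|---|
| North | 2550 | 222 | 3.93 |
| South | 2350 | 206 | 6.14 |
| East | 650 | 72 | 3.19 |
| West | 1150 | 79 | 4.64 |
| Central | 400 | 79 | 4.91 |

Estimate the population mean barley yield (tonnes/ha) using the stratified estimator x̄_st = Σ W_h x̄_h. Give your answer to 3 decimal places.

x̄_st ≈ 4.764

N = Σ N_h = 7100. Stratum weights W_h = N_h/N.
x̄_st = (2550·3.93 + 2350·6.14 + 650·3.19 + 1150·4.64 + 400·4.91) / 7100 = 4.76394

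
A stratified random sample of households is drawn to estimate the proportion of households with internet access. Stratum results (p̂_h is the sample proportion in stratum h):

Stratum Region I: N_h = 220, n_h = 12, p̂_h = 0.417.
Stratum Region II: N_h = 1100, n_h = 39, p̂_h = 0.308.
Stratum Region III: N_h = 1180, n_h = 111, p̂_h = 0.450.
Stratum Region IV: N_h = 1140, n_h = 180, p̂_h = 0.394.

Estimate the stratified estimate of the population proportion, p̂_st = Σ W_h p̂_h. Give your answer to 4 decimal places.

N = 3640; stratum weights W_h = N_h/N.
p̂_st = Σ W_h p̂_h = (220·0.417 + 1100·0.308 + 1180·0.450 + 1140·0.394)/3640 = 0.38755

p̂_st ≈ 0.3876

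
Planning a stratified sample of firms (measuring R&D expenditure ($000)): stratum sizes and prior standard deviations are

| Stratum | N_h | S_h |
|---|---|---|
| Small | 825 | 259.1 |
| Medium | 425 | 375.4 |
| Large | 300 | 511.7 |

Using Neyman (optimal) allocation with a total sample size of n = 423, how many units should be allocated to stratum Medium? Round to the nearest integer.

128

Neyman allocation: n_h = n · N_h S_h / Σ N_i S_i, with n = 423.
  stratum Small: N_h·S_h = 825·259.1 = 213757.50
  stratum Medium: N_h·S_h = 425·375.4 = 159545.00
  stratum Large: N_h·S_h = 300·511.7 = 153510.00
Σ N_h S_h = 526812.50
n for stratum Medium = 423·159545.00/526812.50 = 128.105 → 128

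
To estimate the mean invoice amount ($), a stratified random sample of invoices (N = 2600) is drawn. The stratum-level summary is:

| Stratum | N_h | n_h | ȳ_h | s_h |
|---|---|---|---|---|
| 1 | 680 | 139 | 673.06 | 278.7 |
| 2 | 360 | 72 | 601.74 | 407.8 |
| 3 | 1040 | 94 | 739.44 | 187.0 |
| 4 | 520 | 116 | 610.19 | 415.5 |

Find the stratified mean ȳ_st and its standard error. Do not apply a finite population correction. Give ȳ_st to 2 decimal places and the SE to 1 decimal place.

ȳ_st ≈ 677.16, SE ≈ 14.2

ȳ_st = Σ W_h ȳ_h = (680·673.06 + 360·601.74 + 1040·739.44 + 520·610.19)/2600 = 677.16292
V̂(ȳ_st) = Σ W_h² s_h²/n_h, with W_h = N_h/N and N = 2600:
  stratum 1: (680/2600)²·278.7²/139 = 38.2235
  stratum 2: (360/2600)²·407.8²/72 = 44.2813
  stratum 3: (1040/2600)²·187.0²/94 = 59.5217
  stratum 4: (520/2600)²·415.5²/116 = 59.5311
V̂(ȳ_st) = 201.558
SE(ȳ_st) = √201.558 = 14.1971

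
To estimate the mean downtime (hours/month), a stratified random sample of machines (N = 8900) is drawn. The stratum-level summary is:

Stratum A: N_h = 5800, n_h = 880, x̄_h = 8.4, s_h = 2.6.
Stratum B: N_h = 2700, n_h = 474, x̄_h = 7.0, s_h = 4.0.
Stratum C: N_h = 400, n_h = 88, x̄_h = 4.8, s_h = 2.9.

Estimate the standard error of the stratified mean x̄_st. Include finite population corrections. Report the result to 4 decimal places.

SE(x̄_st) ≈ 0.0740

V̂(x̄_st) = Σ W_h² (1 − n_h/N_h) s_h²/n_h, with W_h = N_h/N and N = 8900:
  stratum A: (5800/8900)²·(1 − 880/5800)·2.6²/880 = 0.00276743
  stratum B: (2700/8900)²·(1 − 474/2700)·4.0²/474 = 0.00256124
  stratum C: (400/8900)²·(1 − 88/400)·2.9²/88 = 0.000150573
V̂(x̄_st) = 0.00547925
SE(x̄_st) = √0.00547925 = 0.0740219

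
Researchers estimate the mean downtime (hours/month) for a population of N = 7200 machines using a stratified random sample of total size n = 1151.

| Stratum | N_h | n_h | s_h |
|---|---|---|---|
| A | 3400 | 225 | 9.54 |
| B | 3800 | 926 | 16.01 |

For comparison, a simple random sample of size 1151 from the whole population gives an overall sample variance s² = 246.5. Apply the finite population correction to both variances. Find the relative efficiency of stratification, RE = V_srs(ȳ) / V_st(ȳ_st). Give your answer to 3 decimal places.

RE ≈ 1.262

V̂(ȳ_st) = Σ W_h² (1 − n_h/N_h) s_h²/n_h, with W_h = N_h/N and N = 7200:
  stratum A: (3400/7200)²·(1 − 225/3400)·9.54²/225 = 0.084231
  stratum B: (3800/7200)²·(1 − 926/3800)·16.01²/926 = 0.0583146
V_st = 0.142546
V_srs = (1 − 1151/7200)·246.5/1151 = 0.179925
Relative efficiency = V_srs / V_st = 0.179925/0.142546 = 1.2622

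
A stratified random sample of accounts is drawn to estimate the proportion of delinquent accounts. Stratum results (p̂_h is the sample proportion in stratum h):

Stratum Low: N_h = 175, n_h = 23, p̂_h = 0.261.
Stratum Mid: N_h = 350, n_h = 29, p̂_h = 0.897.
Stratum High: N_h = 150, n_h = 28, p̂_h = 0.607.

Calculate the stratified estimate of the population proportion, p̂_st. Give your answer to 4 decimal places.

p̂_st ≈ 0.6677

N = 675; stratum weights W_h = N_h/N.
p̂_st = Σ W_h p̂_h = (175·0.261 + 350·0.897 + 150·0.607)/675 = 0.66767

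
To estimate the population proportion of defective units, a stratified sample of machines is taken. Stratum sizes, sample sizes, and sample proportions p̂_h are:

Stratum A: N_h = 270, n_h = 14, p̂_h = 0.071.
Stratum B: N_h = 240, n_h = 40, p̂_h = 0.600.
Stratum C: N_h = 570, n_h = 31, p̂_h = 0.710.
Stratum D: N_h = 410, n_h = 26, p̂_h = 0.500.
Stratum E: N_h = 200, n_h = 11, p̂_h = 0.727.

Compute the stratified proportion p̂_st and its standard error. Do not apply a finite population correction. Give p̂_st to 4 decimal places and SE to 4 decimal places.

p̂_st ≈ 0.5434, SE ≈ 0.0436

N = 1690; stratum weights W_h = N_h/N.
p̂_st = Σ W_h p̂_h = (270·0.071 + 240·0.600 + 570·0.710 + 410·0.500 + 200·0.727)/1690 = 0.54336
V̂(p̂_st) = Σ W_h² p̂_h(1−p̂_h)/(n_h−1):
  stratum A: (270/1690)²·0.071·0.929/13 = 0.000129504
  stratum B: (240/1690)²·0.600·0.400/39 = 0.000124107
  stratum C: (570/1690)²·0.710·0.290/30 = 0.000780749
  stratum D: (410/1690)²·0.500·0.500/25 = 0.000588565
  stratum E: (200/1690)²·0.727·0.273/10 = 0.000277961
V̂(p̂_st) = 0.00190089; SE = √V̂ = 0.0435992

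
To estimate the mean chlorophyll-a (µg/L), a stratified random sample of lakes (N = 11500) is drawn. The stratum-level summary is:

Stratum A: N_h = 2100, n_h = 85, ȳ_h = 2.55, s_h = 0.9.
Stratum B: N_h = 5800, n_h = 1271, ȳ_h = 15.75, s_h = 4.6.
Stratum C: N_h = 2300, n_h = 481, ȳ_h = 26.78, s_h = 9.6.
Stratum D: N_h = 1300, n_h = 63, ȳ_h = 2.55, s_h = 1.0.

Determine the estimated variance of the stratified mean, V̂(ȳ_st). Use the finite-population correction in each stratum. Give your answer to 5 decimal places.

V̂(ȳ_st) ≈ 0.00987

V̂(ȳ_st) = Σ W_h² (1 − n_h/N_h) s_h²/n_h, with W_h = N_h/N and N = 11500:
  stratum A: (2100/11500)²·(1 − 85/2100)·0.9²/85 = 0.000304905
  stratum B: (5800/11500)²·(1 − 1271/5800)·4.6²/1271 = 0.00330678
  stratum C: (2300/11500)²·(1 − 481/2300)·9.6²/481 = 0.00606125
  stratum D: (1300/11500)²·(1 − 63/1300)·1.0²/63 = 0.000193009
V̂(ȳ_st) = 0.00986594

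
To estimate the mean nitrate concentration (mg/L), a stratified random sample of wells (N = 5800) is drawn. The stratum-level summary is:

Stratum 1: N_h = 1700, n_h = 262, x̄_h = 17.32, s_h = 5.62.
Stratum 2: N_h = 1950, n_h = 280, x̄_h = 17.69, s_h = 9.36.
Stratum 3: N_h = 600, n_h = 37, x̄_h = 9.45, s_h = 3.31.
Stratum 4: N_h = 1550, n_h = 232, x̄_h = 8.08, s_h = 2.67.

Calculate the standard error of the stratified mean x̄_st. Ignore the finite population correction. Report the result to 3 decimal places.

V̂(x̄_st) = Σ W_h² s_h²/n_h, with W_h = N_h/N and N = 5800:
  stratum 1: (1700/5800)²·5.62²/262 = 0.0103565
  stratum 2: (1950/5800)²·9.36²/280 = 0.0353677
  stratum 3: (600/5800)²·3.31²/37 = 0.00316884
  stratum 4: (1550/5800)²·2.67²/232 = 0.00219453
V̂(x̄_st) = 0.0510876
SE(x̄_st) = √0.0510876 = 0.226026

SE(x̄_st) ≈ 0.226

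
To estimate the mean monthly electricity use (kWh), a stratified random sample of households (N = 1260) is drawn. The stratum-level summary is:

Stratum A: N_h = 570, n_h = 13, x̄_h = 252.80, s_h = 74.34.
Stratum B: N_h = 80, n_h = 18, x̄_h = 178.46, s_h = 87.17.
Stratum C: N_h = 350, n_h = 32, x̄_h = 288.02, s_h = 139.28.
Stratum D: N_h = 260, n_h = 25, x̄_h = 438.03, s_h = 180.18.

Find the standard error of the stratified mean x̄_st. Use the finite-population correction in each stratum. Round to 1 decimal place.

SE(x̄_st) ≈ 13.4

V̂(x̄_st) = Σ W_h² (1 − n_h/N_h) s_h²/n_h, with W_h = N_h/N and N = 1260:
  stratum A: (570/1260)²·(1 − 13/570)·74.34²/13 = 85.0141
  stratum B: (80/1260)²·(1 − 18/80)·87.17²/18 = 1.31887
  stratum C: (350/1260)²·(1 − 32/350)·139.28²/32 = 42.4993
  stratum D: (260/1260)²·(1 − 25/260)·180.18²/25 = 49.9774
V̂(x̄_st) = 178.81
SE(x̄_st) = √178.81 = 13.372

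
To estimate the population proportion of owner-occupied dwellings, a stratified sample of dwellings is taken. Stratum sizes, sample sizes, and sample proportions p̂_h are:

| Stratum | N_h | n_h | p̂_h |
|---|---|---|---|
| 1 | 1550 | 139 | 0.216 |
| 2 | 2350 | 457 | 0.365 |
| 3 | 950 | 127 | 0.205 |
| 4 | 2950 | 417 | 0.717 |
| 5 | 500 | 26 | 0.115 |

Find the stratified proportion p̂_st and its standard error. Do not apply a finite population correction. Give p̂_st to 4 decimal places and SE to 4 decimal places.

p̂_st ≈ 0.4289, SE ≈ 0.0133

N = 8300; stratum weights W_h = N_h/N.
p̂_st = Σ W_h p̂_h = (1550·0.216 + 2350·0.365 + 950·0.205 + 2950·0.717 + 500·0.115)/8300 = 0.42891
V̂(p̂_st) = Σ W_h² p̂_h(1−p̂_h)/(n_h−1):
  stratum 1: (1550/8300)²·0.216·0.784/138 = 4.27955e-05
  stratum 2: (2350/8300)²·0.365·0.635/456 = 4.07457e-05
  stratum 3: (950/8300)²·0.205·0.795/126 = 1.6945e-05
  stratum 4: (2950/8300)²·0.717·0.283/416 = 6.16169e-05
  stratum 5: (500/8300)²·0.115·0.885/25 = 1.47736e-05
V̂(p̂_st) = 0.000176877; SE = √V̂ = 0.0132995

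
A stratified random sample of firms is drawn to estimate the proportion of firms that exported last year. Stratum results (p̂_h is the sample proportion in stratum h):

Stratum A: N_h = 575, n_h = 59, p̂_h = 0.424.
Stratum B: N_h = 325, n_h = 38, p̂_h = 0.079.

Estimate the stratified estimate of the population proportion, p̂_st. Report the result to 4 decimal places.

N = 900; stratum weights W_h = N_h/N.
p̂_st = Σ W_h p̂_h = (575·0.424 + 325·0.079)/900 = 0.29942

p̂_st ≈ 0.2994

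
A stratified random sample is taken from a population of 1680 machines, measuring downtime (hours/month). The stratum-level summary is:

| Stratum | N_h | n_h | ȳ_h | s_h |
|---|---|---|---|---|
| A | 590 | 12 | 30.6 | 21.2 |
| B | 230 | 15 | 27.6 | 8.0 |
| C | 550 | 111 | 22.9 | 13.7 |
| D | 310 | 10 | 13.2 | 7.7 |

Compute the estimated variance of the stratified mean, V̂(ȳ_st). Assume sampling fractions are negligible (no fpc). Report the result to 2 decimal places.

V̂(ȳ_st) ≈ 5.08

V̂(ȳ_st) = Σ W_h² s_h²/n_h, with W_h = N_h/N and N = 1680:
  stratum A: (590/1680)²·21.2²/12 = 4.6193
  stratum B: (230/1680)²·8.0²/15 = 0.0799698
  stratum C: (550/1680)²·13.7²/111 = 0.181228
  stratum D: (310/1680)²·7.7²/10 = 0.201877
V̂(ȳ_st) = 5.08237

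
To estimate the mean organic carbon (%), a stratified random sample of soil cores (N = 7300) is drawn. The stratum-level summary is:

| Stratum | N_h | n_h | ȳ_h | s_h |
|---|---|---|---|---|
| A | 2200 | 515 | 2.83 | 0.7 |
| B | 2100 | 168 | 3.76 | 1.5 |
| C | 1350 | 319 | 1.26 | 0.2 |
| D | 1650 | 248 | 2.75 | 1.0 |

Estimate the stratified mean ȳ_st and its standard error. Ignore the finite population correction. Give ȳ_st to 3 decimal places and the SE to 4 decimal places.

ȳ_st ≈ 2.789, SE ≈ 0.0375

ȳ_st = Σ W_h ȳ_h = (2200·2.83 + 2100·3.76 + 1350·1.26 + 1650·2.75)/7300 = 2.78911
V̂(ȳ_st) = Σ W_h² s_h²/n_h, with W_h = N_h/N and N = 7300:
  stratum A: (2200/7300)²·0.7²/515 = 8.64149e-05
  stratum B: (2100/7300)²·1.5²/168 = 0.00110832
  stratum C: (1350/7300)²·0.2²/319 = 4.28836e-06
  stratum D: (1650/7300)²·1.0²/248 = 0.000206002
V̂(ȳ_st) = 0.00140503
SE(ȳ_st) = √0.00140503 = 0.0374837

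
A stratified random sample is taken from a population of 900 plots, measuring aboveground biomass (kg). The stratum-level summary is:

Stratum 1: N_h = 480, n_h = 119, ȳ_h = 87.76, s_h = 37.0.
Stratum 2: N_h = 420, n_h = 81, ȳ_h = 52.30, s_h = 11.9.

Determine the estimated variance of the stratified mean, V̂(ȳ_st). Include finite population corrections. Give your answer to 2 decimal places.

V̂(ȳ_st) ≈ 2.77

V̂(ȳ_st) = Σ W_h² (1 − n_h/N_h) s_h²/n_h, with W_h = N_h/N and N = 900:
  stratum 1: (480/900)²·(1 − 119/480)·37.0²/119 = 2.46105
  stratum 2: (420/900)²·(1 − 81/420)·11.9²/81 = 0.307307
V̂(ȳ_st) = 2.76835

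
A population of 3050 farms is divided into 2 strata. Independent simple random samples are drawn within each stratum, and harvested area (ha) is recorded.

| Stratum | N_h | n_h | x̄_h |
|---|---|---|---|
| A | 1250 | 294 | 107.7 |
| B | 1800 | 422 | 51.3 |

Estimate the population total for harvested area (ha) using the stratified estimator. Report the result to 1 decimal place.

τ̂_st = Σ N_h x̄_h = 1250·107.7 + 1800·51.3 = 226965.0

τ̂_st ≈ 226965.0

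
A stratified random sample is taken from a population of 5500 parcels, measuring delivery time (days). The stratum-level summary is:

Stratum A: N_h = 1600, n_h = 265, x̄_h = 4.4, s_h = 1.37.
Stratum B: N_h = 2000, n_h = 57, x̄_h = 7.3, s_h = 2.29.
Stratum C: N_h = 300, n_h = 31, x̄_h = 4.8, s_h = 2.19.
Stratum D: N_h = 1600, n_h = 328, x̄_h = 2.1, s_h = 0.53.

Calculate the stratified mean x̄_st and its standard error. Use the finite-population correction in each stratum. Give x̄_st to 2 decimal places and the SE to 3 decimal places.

x̄_st = Σ W_h x̄_h = (1600·4.4 + 2000·7.3 + 300·4.8 + 1600·2.1)/5500 = 4.80727
V̂(x̄_st) = Σ W_h² (1 − n_h/N_h) s_h²/n_h, with W_h = N_h/N and N = 5500:
  stratum A: (1600/5500)²·(1 − 265/1600)·1.37²/265 = 0.000500116
  stratum B: (2000/5500)²·(1 − 57/2000)·2.29²/57 = 0.0118188
  stratum C: (300/5500)²·(1 − 31/300)·2.19²/31 = 0.000412738
  stratum D: (1600/5500)²·(1 − 328/1600)·0.53²/328 = 5.76182e-05
V̂(x̄_st) = 0.0127893
SE(x̄_st) = √0.0127893 = 0.11309

x̄_st ≈ 4.81, SE ≈ 0.113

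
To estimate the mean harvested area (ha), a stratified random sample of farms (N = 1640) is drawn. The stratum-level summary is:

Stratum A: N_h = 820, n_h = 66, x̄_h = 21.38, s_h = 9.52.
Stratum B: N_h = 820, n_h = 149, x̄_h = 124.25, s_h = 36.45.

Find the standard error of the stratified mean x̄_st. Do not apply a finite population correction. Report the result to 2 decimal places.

SE(x̄_st) ≈ 1.60

V̂(x̄_st) = Σ W_h² s_h²/n_h, with W_h = N_h/N and N = 1640:
  stratum A: (820/1640)²·9.52²/66 = 0.343297
  stratum B: (820/1640)²·36.45²/149 = 2.2292
V̂(x̄_st) = 2.5725
SE(x̄_st) = √2.5725 = 1.6039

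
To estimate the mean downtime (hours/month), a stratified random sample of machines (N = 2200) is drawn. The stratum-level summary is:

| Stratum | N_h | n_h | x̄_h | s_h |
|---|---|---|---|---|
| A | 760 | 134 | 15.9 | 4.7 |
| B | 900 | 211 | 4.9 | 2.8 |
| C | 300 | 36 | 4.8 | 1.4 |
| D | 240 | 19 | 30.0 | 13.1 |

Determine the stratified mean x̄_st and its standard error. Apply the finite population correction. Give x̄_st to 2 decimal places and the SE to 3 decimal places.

x̄_st = Σ W_h x̄_h = (760·15.9 + 900·4.9 + 300·4.8 + 240·30.0)/2200 = 11.42455
V̂(x̄_st) = Σ W_h² (1 − n_h/N_h) s_h²/n_h, with W_h = N_h/N and N = 2200:
  stratum A: (760/2200)²·(1 − 134/760)·4.7²/134 = 0.0162044
  stratum B: (900/2200)²·(1 − 211/900)·2.8²/211 = 0.00476047
  stratum C: (300/2200)²·(1 − 36/300)·1.4²/36 = 0.000890909
  stratum D: (240/2200)²·(1 − 19/240)·13.1²/19 = 0.0989799
V̂(x̄_st) = 0.120836
SE(x̄_st) = √0.120836 = 0.347614

x̄_st ≈ 11.42, SE ≈ 0.348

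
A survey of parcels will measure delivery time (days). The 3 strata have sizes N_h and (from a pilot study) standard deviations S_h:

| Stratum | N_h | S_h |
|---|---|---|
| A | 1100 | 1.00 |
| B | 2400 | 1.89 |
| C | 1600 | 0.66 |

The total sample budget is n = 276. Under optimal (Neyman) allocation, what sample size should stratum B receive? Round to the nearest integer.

187

Neyman allocation: n_h = n · N_h S_h / Σ N_i S_i, with n = 276.
  stratum A: N_h·S_h = 1100·1.00 = 1100.00
  stratum B: N_h·S_h = 2400·1.89 = 4536.00
  stratum C: N_h·S_h = 1600·0.66 = 1056.00
Σ N_h S_h = 6692.00
n for stratum B = 276·4536.00/6692.00 = 187.079 → 187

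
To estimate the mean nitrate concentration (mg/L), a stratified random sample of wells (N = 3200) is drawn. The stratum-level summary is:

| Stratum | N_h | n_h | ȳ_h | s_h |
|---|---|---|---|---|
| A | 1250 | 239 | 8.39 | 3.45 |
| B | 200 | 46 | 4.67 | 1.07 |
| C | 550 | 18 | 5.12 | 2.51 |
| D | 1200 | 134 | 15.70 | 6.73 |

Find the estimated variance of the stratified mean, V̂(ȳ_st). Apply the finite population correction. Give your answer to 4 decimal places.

V̂(ȳ_st) ≈ 0.0584

V̂(ȳ_st) = Σ W_h² (1 − n_h/N_h) s_h²/n_h, with W_h = N_h/N and N = 3200:
  stratum A: (1250/3200)²·(1 − 239/1250)·3.45²/239 = 0.00614613
  stratum B: (200/3200)²·(1 − 46/200)·1.07²/46 = 7.48618e-05
  stratum C: (550/3200)²·(1 − 18/550)·2.51²/18 = 0.0100011
  stratum D: (1200/3200)²·(1 − 134/1200)·6.73²/134 = 0.0422244
V̂(ȳ_st) = 0.0584466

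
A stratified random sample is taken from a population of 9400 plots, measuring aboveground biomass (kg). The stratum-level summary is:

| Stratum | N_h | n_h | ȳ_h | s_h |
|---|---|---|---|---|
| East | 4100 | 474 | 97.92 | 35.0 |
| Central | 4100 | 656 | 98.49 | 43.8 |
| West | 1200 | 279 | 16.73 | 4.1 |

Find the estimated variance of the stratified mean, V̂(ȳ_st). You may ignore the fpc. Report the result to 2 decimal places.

V̂(ȳ_st) = Σ W_h² s_h²/n_h, with W_h = N_h/N and N = 9400:
  stratum East: (4100/9400)²·35.0²/474 = 0.491666
  stratum Central: (4100/9400)²·43.8²/656 = 0.556361
  stratum West: (1200/9400)²·4.1²/279 = 0.000981907
V̂(ȳ_st) = 1.04901

V̂(ȳ_st) ≈ 1.05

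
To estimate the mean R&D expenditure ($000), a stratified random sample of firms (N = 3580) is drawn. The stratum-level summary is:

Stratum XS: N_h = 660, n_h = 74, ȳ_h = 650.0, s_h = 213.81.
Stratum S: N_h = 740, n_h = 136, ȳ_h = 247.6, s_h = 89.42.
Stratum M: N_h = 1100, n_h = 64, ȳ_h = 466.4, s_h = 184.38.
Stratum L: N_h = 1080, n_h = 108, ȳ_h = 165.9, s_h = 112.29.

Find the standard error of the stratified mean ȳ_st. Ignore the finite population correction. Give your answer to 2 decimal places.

SE(ȳ_st) ≈ 9.18

V̂(ȳ_st) = Σ W_h² s_h²/n_h, with W_h = N_h/N and N = 3580:
  stratum XS: (660/3580)²·213.81²/74 = 20.9965
  stratum S: (740/3580)²·89.42²/136 = 2.51205
  stratum M: (1100/3580)²·184.38²/64 = 50.1495
  stratum L: (1080/3580)²·112.29²/108 = 10.6253
V̂(ȳ_st) = 84.2833
SE(ȳ_st) = √84.2833 = 9.18059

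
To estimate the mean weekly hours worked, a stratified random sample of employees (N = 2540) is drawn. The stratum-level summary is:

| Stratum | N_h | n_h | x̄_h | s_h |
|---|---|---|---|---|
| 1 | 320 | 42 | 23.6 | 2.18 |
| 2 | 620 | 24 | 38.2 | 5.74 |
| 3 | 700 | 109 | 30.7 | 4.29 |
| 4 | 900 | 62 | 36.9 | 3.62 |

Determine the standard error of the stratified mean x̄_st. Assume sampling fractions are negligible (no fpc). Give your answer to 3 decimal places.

V̂(x̄_st) = Σ W_h² s_h²/n_h, with W_h = N_h/N and N = 2540:
  stratum 1: (320/2540)²·2.18²/42 = 0.00179596
  stratum 2: (620/2540)²·5.74²/24 = 0.0817953
  stratum 3: (700/2540)²·4.29²/109 = 0.0128238
  stratum 4: (900/2540)²·3.62²/62 = 0.0265365
V̂(x̄_st) = 0.122952
SE(x̄_st) = √0.122952 = 0.350644

SE(x̄_st) ≈ 0.351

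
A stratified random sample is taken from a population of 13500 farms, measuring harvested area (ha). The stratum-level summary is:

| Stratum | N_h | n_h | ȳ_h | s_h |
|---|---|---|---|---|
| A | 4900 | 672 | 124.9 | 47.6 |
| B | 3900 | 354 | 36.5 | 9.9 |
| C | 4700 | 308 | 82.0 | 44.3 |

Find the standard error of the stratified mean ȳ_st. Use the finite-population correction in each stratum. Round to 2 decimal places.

V̂(ȳ_st) = Σ W_h² (1 − n_h/N_h) s_h²/n_h, with W_h = N_h/N and N = 13500:
  stratum A: (4900/13500)²·(1 − 672/4900)·47.6²/672 = 0.383273
  stratum B: (3900/13500)²·(1 − 354/3900)·9.9²/354 = 0.0210089
  stratum C: (4700/13500)²·(1 − 308/4700)·44.3²/308 = 0.721688
V̂(ȳ_st) = 1.12597
SE(ȳ_st) = √1.12597 = 1.06112

SE(ȳ_st) ≈ 1.06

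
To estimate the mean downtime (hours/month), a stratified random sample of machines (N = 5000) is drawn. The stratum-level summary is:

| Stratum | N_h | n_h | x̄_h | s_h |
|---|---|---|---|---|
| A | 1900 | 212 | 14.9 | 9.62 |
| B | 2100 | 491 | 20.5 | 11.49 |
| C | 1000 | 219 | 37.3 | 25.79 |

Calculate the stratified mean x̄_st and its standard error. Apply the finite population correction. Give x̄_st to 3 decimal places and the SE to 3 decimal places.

x̄_st = Σ W_h x̄_h = (1900·14.9 + 2100·20.5 + 1000·37.3)/5000 = 21.73200
V̂(x̄_st) = Σ W_h² (1 − n_h/N_h) s_h²/n_h, with W_h = N_h/N and N = 5000:
  stratum A: (1900/5000)²·(1 − 212/1900)·9.62²/212 = 0.0560016
  stratum B: (2100/5000)²·(1 − 491/2100)·11.49²/491 = 0.0363408
  stratum C: (1000/5000)²·(1 − 219/1000)·25.79²/219 = 0.0948789
V̂(x̄_st) = 0.187221
SE(x̄_st) = √0.187221 = 0.432691

x̄_st ≈ 21.732, SE ≈ 0.433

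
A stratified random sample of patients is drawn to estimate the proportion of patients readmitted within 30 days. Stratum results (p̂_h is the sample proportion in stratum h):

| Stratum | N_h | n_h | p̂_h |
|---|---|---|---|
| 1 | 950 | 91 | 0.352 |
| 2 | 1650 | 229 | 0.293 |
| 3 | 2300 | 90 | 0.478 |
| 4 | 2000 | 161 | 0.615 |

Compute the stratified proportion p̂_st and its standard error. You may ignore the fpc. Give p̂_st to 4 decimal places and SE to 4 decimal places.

p̂_st ≈ 0.4561, SE ≈ 0.0231

N = 6900; stratum weights W_h = N_h/N.
p̂_st = Σ W_h p̂_h = (950·0.352 + 1650·0.293 + 2300·0.478 + 2000·0.615)/6900 = 0.45612
V̂(p̂_st) = Σ W_h² p̂_h(1−p̂_h)/(n_h−1):
  stratum 1: (950/6900)²·0.352·0.648/90 = 4.80423e-05
  stratum 2: (1650/6900)²·0.293·0.707/228 = 5.19543e-05
  stratum 3: (2300/6900)²·0.478·0.522/89 = 0.000311506
  stratum 4: (2000/6900)²·0.615·0.385/160 = 0.00012433
V̂(p̂_st) = 0.000535833; SE = √V̂ = 0.0231481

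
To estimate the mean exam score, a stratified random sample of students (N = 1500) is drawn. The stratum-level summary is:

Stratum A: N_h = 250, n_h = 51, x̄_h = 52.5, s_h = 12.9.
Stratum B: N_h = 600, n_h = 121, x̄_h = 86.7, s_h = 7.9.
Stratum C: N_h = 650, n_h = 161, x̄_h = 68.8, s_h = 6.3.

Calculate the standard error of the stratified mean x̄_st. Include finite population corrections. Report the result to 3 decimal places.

SE(x̄_st) ≈ 0.416

V̂(x̄_st) = Σ W_h² (1 − n_h/N_h) s_h²/n_h, with W_h = N_h/N and N = 1500:
  stratum A: (250/1500)²·(1 − 51/250)·12.9²/51 = 0.0721473
  stratum B: (600/1500)²·(1 − 121/600)·7.9²/121 = 0.065883
  stratum C: (650/1500)²·(1 − 161/650)·6.3²/161 = 0.0348253
V̂(x̄_st) = 0.172856
SE(x̄_st) = √0.172856 = 0.415759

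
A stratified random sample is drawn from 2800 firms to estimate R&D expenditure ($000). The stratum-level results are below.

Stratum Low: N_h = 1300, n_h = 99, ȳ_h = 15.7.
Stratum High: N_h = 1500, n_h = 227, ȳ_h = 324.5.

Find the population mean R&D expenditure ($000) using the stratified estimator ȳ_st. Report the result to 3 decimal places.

N = Σ N_h = 2800. Stratum weights W_h = N_h/N.
ȳ_st = (1300·15.7 + 1500·324.5) / 2800 = 181.12857

ȳ_st ≈ 181.129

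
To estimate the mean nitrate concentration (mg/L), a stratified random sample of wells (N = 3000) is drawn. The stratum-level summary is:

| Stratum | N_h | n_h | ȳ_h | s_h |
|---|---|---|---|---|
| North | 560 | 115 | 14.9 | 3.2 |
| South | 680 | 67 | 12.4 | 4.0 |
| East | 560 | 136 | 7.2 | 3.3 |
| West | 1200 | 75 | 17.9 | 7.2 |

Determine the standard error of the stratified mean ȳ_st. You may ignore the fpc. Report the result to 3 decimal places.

SE(ȳ_st) ≈ 0.359

V̂(ȳ_st) = Σ W_h² s_h²/n_h, with W_h = N_h/N and N = 3000:
  stratum North: (560/3000)²·3.2²/115 = 0.00310267
  stratum South: (680/3000)²·4.0²/67 = 0.0122693
  stratum East: (560/3000)²·3.3²/136 = 0.00279012
  stratum West: (1200/3000)²·7.2²/75 = 0.110592
V̂(ȳ_st) = 0.128754
SE(ȳ_st) = √0.128754 = 0.358823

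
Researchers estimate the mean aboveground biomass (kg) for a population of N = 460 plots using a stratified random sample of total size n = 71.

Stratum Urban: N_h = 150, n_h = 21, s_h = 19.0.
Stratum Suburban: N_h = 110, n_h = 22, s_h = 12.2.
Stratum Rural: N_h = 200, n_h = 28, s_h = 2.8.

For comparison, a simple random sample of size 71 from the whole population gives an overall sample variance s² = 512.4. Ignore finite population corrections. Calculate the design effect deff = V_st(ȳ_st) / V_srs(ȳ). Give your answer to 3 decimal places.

V̂(ȳ_st) = Σ W_h² s_h²/n_h, with W_h = N_h/N and N = 460:
  stratum Urban: (150/460)²·19.0²/21 = 1.82791
  stratum Suburban: (110/460)²·12.2²/22 = 0.386871
  stratum Rural: (200/460)²·2.8²/28 = 0.0529301
V_st = 2.26771
V_srs = s²/n = 512.4/71 = 7.2169
deff = V_st / V_srs = 2.26771/7.2169 = 0.3142

deff ≈ 0.314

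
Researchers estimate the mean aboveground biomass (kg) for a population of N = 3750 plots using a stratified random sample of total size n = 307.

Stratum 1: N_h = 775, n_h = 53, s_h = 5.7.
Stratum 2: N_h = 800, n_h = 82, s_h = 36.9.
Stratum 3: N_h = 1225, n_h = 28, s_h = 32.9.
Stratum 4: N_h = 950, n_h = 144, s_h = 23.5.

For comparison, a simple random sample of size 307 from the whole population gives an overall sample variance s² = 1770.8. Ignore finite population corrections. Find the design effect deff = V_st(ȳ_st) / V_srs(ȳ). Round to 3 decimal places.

deff ≈ 0.893

V̂(ȳ_st) = Σ W_h² s_h²/n_h, with W_h = N_h/N and N = 3750:
  stratum 1: (775/3750)²·5.7²/53 = 0.0261827
  stratum 2: (800/3750)²·36.9²/82 = 0.755712
  stratum 3: (1225/3750)²·32.9²/28 = 4.12518
  stratum 4: (950/3750)²·23.5²/144 = 0.246126
V_st = 5.15321
V_srs = s²/n = 1770.8/307 = 5.76808
deff = V_st / V_srs = 5.15321/5.76808 = 0.8934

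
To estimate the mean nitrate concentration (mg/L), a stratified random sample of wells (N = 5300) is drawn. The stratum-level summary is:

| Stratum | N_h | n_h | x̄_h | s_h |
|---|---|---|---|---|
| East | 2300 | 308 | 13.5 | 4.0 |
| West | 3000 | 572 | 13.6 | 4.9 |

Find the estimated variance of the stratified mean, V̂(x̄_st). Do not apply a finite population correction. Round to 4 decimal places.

V̂(x̄_st) = Σ W_h² s_h²/n_h, with W_h = N_h/N and N = 5300:
  stratum East: (2300/5300)²·4.0²/308 = 0.00978303
  stratum West: (3000/5300)²·4.9²/572 = 0.0134489
V̂(x̄_st) = 0.0232319

V̂(x̄_st) ≈ 0.0232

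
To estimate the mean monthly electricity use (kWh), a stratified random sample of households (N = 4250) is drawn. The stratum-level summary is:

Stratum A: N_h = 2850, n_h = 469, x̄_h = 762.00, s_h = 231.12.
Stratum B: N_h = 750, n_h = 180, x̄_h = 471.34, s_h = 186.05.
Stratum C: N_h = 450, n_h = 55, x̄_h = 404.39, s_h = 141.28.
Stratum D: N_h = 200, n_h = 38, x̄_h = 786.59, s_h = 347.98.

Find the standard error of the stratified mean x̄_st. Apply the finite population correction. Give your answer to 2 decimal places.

SE(x̄_st) ≈ 7.53

V̂(x̄_st) = Σ W_h² (1 − n_h/N_h) s_h²/n_h, with W_h = N_h/N and N = 4250:
  stratum A: (2850/4250)²·(1 − 469/2850)·231.12²/469 = 42.7887
  stratum B: (750/4250)²·(1 − 180/750)·186.05²/180 = 4.5514
  stratum C: (450/4250)²·(1 − 55/450)·141.28²/55 = 3.57133
  stratum D: (200/4250)²·(1 − 38/200)·347.98²/38 = 5.716
V̂(x̄_st) = 56.6274
SE(x̄_st) = √56.6274 = 7.52512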